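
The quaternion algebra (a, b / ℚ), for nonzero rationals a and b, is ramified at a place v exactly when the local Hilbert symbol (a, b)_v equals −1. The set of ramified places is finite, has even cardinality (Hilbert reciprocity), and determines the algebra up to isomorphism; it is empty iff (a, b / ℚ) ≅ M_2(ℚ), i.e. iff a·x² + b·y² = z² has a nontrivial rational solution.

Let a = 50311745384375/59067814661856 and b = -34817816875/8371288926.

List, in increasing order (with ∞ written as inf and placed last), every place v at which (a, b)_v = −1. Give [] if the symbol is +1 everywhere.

(a, b) ≡ (46690, -9338) mod (ℚ^×)²; places V = {2, 3, 5, 7, 11, 13, 17, 19, 23, 29, ∞}.
(a,b)_17: α=6, u≡15; β=4, v≡14 (mod 17); (15|17)=+1, (14|17)=-1; sign (−1)^0·+1^4·-1^6 = +1.
(a,b)_29: α=1, u≡11; β=1, v≡14 (mod 29); (11|29)=-1, (14|29)=-1; sign (−1)^0·-1^1·-1^1 = +1.
(a,b)_23: α=1, u≡2; β=1, v≡9 (mod 23); (2|23)=+1, (9|23)=+1; sign (−1)^1·+1^1·+1^1 = -1.
(a,b)_5: α=5, u≡3; β=4, v≡3 (mod 5); (3|5)=-1, (3|5)=-1; sign (−1)^0·-1^4·-1^5 = -1.
(a,b)_19: α=-2, u≡7; β=-2, v≡8 (mod 19); (7|19)=+1, (8|19)=-1; sign (−1)^0·+1^-2·-1^-2 = +1.
(a,b)_∞: sgn(46690)=+, sgn(-9338)=−, so +1.
(a,b)_3: α=-6, u≡1; β=-4, v≡1 (mod 3); (1|3)=+1, (1|3)=+1; sign (−1)^0·+1^-4·+1^-6 = +1.
(a,b)_2: α=-5, β=-1; u≡1, v≡3 (mod 8); ε(u)ε(v)=0·1, αω(v)=-5·1, βω(u)=-1·0; sum ≡ 1  ⇒  -1.
(a,b)_13: α=-2, u≡5; β=-2, v≡1 (mod 13); (5|13)=-1, (1|13)=+1; sign (−1)^0·-1^-2·+1^-2 = +1.
(a,b)_11: α=-2, u≡6; β=-2, v≡9 (mod 11); (6|11)=-1, (9|11)=+1; sign (−1)^0·-1^-2·+1^-2 = +1.
(a,b)_7: α=-3, u≡5; β=-1, v≡5 (mod 7); (5|7)=-1, (5|7)=-1; sign (−1)^1·-1^-1·-1^-3 = -1.
Ram(46690, -9338) = {2, 5, 7, 23}; no ℚ_2-point on the conic.

[2, 5, 7, 23]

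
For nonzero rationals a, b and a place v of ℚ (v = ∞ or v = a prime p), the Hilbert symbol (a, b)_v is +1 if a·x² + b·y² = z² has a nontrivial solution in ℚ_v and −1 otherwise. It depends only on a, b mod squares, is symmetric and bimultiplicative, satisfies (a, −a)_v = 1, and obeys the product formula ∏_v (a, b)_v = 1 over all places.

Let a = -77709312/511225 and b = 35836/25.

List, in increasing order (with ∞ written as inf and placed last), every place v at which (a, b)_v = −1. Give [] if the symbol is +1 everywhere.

[17, 31]

(a, b) ≡ (-527, 31) mod (ℚ^×)²; places V = {2, 3, 5, 11, 13, 17, 31, ∞}.
(a,b)_∞: sgn(-527)=−, sgn(31)=+, so +1.
(a,b)_11: α=-2, u≡1; β=0, v≡3 (mod 11); (1|11)=+1, (3|11)=+1; sign (−1)^0·+1^0·+1^-2 = +1.
(a,b)_2: α=14, β=2; u≡1, v≡7 (mod 8); ε(u)ε(v)=0·1, αω(v)=14·0, βω(u)=2·0; sum ≡ 0  ⇒  +1.
(a,b)_17: α=1, u≡11; β=2, v≡7 (mod 17); (11|17)=-1, (7|17)=-1; sign (−1)^0·-1^2·-1^1 = -1.
(a,b)_31: α=1, u≡8; β=1, v≡14 (mod 31); (8|31)=+1, (14|31)=+1; sign (−1)^1·+1^1·+1^1 = -1.
(a,b)_13: α=-2, u≡11; β=0, v≡5 (mod 13); (11|13)=-1, (5|13)=-1; sign (−1)^0·-1^0·-1^-2 = +1.
(a,b)_5: α=-2, u≡2; β=-2, v≡1 (mod 5); (2|5)=-1, (1|5)=+1; sign (−1)^0·-1^-2·+1^-2 = +1.
(a,b)_3: α=2, u≡1; β=0, v≡1 (mod 3); (1|3)=+1, (1|3)=+1; sign (−1)^0·+1^0·+1^2 = +1.
(-527, 31 / ℚ) ramifies at {17, 31}: a division algebra.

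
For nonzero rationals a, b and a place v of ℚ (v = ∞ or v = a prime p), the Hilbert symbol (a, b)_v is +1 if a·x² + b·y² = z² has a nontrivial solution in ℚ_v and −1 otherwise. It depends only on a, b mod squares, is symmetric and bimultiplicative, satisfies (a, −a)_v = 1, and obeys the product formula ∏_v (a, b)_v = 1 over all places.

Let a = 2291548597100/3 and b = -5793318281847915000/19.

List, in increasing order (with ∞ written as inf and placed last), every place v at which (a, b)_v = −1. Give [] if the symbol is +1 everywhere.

Mod squares: a ≡ 9177, b ≡ -25194. Check v ∈ {∞, 2, 3, 5, 7, 13, 17, 19, 23}.
v=2: v_2(a)=2, v_2(b)=3; units ≡ 1, 3 (mod 8); ε·ε+αω+βω = 0·1+2·1+3·0 ≡ 0  ⇒  (a,b)_2 = +1.
v=23: a=23^3·(≡9), b=23^4·(≡22) mod 23; (9|23)=+1, (22|23)=-1; (−1)^{3·4·11}·(+1)^4·(-1)^3 = -1.
v=∞: 9177 > 0 and -25194 < 0  ⇒  (a,b)_∞ = +1.
v=3: a=3^-1·(≡2), b=3^3·(≡2) mod 3; (2|3)=-1, (2|3)=-1; (−1)^{-1·3·1}·(-1)^3·(-1)^-1 = -1.
v=19: a=19^1·(≡15), b=19^-1·(≡4) mod 19; (15|19)=-1, (4|19)=+1; (−1)^{1·-1·9}·(-1)^-1·(+1)^1 = +1.
v=13: a=13^0·(≡3), b=13^1·(≡10) mod 13; (3|13)=+1, (10|13)=+1; (−1)^{0·1·6}·(+1)^1·(+1)^0 = +1.
v=5: a=5^2·(≡3), b=5^4·(≡4) mod 5; (3|5)=-1, (4|5)=+1; (−1)^{2·4·2}·(-1)^4·(+1)^2 = +1.
v=17: a=17^2·(≡3), b=17^3·(≡11) mod 17; (3|17)=-1, (11|17)=-1; (−1)^{2·3·8}·(-1)^3·(-1)^2 = -1.
v=7: a=7^3·(≡2), b=7^4·(≡5) mod 7; (2|7)=+1, (5|7)=-1; (−1)^{3·4·3}·(+1)^4·(-1)^3 = -1.
|Ram(9177, -25194)| = 4, even; anisotropic at {3, 7, 17, 23}.

[3, 7, 17, 23]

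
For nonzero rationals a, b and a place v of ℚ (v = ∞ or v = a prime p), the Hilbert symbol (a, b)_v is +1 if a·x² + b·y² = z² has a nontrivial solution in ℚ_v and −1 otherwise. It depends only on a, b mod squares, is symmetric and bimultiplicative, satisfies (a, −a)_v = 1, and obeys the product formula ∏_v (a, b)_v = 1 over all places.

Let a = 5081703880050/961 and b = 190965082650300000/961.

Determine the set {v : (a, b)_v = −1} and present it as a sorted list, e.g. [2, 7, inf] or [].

[2, 3, 5, 19]

(a, b) ≡ (2, 67830) mod (ℚ^×)²; places V = {2, 3, 5, 7, 17, 19, 31, 47, ∞}.
(a,b)_31: α=-2, u≡16; β=-2, v≡10 (mod 31); (16|31)=+1, (10|31)=+1; sign (−1)^0·+1^-2·+1^-2 = +1.
(a,b)_∞: sgn(2)=+, sgn(67830)=+, so +1.
(a,b)_7: α=2, u≡4; β=3, v≡1 (mod 7); (4|7)=+1, (1|7)=+1; sign (−1)^0·+1^3·+1^2 = +1.
(a,b)_19: α=2, u≡13; β=1, v≡6 (mod 19); (13|19)=-1, (6|19)=+1; sign (−1)^0·-1^1·+1^2 = -1.
(a,b)_5: α=2, u≡2; β=5, v≡1 (mod 5); (2|5)=-1, (1|5)=+1; sign (−1)^0·-1^5·+1^2 = -1.
(a,b)_47: α=2, u≡12; β=2, v≡17 (mod 47); (12|47)=+1, (17|47)=+1; sign (−1)^0·+1^2·+1^2 = +1.
(a,b)_2: α=1, β=5; u≡1, v≡3 (mod 8); ε(u)ε(v)=0·1, αω(v)=1·1, βω(u)=5·0; sum ≡ 1  ⇒  -1.
(a,b)_17: α=2, u≡9; β=3, v≡11 (mod 17); (9|17)=+1, (11|17)=-1; sign (−1)^0·+1^3·-1^2 = +1.
(a,b)_3: α=2, u≡2; β=3, v≡2 (mod 3); (2|3)=-1, (2|3)=-1; sign (−1)^0·-1^3·-1^2 = -1.
|Ram(2, 67830)| = 4, even; anisotropic at {2, 3, 5, 19}.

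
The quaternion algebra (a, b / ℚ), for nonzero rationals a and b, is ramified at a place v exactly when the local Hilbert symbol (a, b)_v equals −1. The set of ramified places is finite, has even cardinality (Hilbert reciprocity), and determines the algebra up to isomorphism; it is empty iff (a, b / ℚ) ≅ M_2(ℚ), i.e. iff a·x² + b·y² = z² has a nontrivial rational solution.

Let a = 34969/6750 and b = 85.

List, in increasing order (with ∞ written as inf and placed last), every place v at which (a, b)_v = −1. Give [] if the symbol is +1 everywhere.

(a, b) ≡ (30, 85) mod (ℚ^×)²; places V = {2, 3, 5, 11, 17, ∞}.
(a,b)_17: α=2, u≡2; β=1, v≡5 (mod 17); (2|17)=+1, (5|17)=-1; sign (−1)^0·+1^1·-1^2 = +1.
(a,b)_11: α=2, u≡2; β=0, v≡8 (mod 11); (2|11)=-1, (8|11)=-1; sign (−1)^0·-1^0·-1^2 = +1.
(a,b)_5: α=-3, u≡1; β=1, v≡2 (mod 5); (1|5)=+1, (2|5)=-1; sign (−1)^0·+1^1·-1^-3 = -1.
(a,b)_3: α=-3, u≡1; β=0, v≡1 (mod 3); (1|3)=+1, (1|3)=+1; sign (−1)^0·+1^0·+1^-3 = +1.
(a,b)_∞: sgn(30)=+, sgn(85)=+, so +1.
(a,b)_2: α=-1, β=0; u≡7, v≡5 (mod 8); ε(u)ε(v)=1·0, αω(v)=-1·1, βω(u)=0·0; sum ≡ 1  ⇒  -1.
(30, 85 / ℚ) ramifies at {2, 5}: a division algebra.

[2, 5]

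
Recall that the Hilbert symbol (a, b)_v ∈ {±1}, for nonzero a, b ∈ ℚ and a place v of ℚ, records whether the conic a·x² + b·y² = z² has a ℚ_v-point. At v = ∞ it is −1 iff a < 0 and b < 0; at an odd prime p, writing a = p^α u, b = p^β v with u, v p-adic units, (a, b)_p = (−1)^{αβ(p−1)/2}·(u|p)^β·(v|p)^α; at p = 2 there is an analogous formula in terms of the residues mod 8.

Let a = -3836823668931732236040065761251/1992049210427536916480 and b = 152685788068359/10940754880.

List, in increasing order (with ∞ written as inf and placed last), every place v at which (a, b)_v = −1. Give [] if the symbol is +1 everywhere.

[7, 11]

Mod squares: a ≡ -455, b ≡ 2145. Check v ∈ {∞, 2, 3, 5, 7, 11, 13, 17, 19, 29, 41, 43}.
v=17: a=17^-2·(≡8), b=17^0·(≡14) mod 17; (8|17)=+1, (14|17)=-1; (−1)^{-2·0·8}·(+1)^0·(-1)^-2 = +1.
v=29: a=29^2·(≡25), b=29^2·(≡23) mod 29; (25|29)=+1, (23|29)=+1; (−1)^{2·2·14}·(+1)^2·(+1)^2 = +1.
v=2: v_2(a)=-14, v_2(b)=-6; units ≡ 1, 1 (mod 8); ε·ε+αω+βω = 0·0+-14·0+-6·0 ≡ 0  ⇒  (a,b)_2 = +1.
v=3: a=3^16·(≡1), b=3^7·(≡1) mod 3; (1|3)=+1, (1|3)=+1; (−1)^{16·7·1}·(+1)^7·(+1)^16 = +1.
v=41: a=41^-2·(≡10), b=41^-2·(≡13) mod 41; (10|41)=+1, (13|41)=-1; (−1)^{-2·-2·20}·(+1)^-2·(-1)^-2 = +1.
v=∞: -455 < 0 and 2145 > 0  ⇒  (a,b)_∞ = +1.
v=19: a=19^8·(≡17), b=19^4·(≡6) mod 19; (17|19)=+1, (6|19)=+1; (−1)^{8·4·9}·(+1)^4·(+1)^8 = +1.
v=7: a=7^5·(≡5), b=7^2·(≡6) mod 7; (5|7)=-1, (6|7)=-1; (−1)^{5·2·3}·(-1)^2·(-1)^5 = -1.
v=13: a=13^5·(≡1), b=13^1·(≡4) mod 13; (1|13)=+1, (4|13)=+1; (−1)^{5·1·6}·(+1)^1·(+1)^5 = +1.
v=11: a=11^-4·(≡6), b=11^-1·(≡2) mod 11; (6|11)=-1, (2|11)=-1; (−1)^{-4·-1·5}·(-1)^-1·(-1)^-4 = -1.
v=43: a=43^-4·(≡20), b=43^-2·(≡17) mod 43; (20|43)=-1, (17|43)=+1; (−1)^{-4·-2·21}·(-1)^-2·(+1)^-4 = +1.
v=5: a=5^-1·(≡4), b=5^-1·(≡4) mod 5; (4|5)=+1, (4|5)=+1; (−1)^{-1·-1·2}·(+1)^-1·(+1)^-1 = +1.
|Ram(-455, 2145)| = 2, even; anisotropic at {7, 11}.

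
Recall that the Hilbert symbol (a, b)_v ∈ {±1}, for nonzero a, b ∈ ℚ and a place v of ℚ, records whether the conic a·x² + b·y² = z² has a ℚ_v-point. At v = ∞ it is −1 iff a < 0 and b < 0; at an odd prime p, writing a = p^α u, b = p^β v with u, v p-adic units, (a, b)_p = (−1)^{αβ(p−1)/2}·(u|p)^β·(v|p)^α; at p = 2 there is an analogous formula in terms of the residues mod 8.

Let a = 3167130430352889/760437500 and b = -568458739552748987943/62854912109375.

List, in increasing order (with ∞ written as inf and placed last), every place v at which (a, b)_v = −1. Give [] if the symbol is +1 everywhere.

(a, b) ≡ (39767, -16185169) mod (ℚ^×)²; places V = {2, 3, 5, 7, 11, 13, 19, 23, 31, 37, ∞}.
(a,b)_2: α=-2, β=0; u≡7, v≡7 (mod 8); ε(u)ε(v)=1·1, αω(v)=-2·0, βω(u)=0·0; sum ≡ 1  ⇒  -1.
(a,b)_19: α=1, u≡10; β=1, v≡2 (mod 19); (10|19)=-1, (2|19)=-1; sign (−1)^1·-1^1·-1^1 = -1.
(a,b)_13: α=1, u≡4; β=1, v≡10 (mod 13); (4|13)=+1, (10|13)=+1; sign (−1)^0·+1^1·+1^1 = +1.
(a,b)_23: α=-3, u≡16; β=-5, v≡11 (mod 23); (16|23)=+1, (11|23)=-1; sign (−1)^1·+1^-5·-1^-3 = +1.
(a,b)_11: α=2, u≡6; β=3, v≡4 (mod 11); (6|11)=-1, (4|11)=+1; sign (−1)^0·-1^3·+1^2 = -1.
(a,b)_∞: sgn(39767)=+, sgn(-16185169)=−, so +1.
(a,b)_7: α=5, u≡4; β=7, v≡3 (mod 7); (4|7)=+1, (3|7)=-1; sign (−1)^1·+1^7·-1^5 = +1.
(a,b)_37: α=0, u≡35; β=1, v≡6 (mod 37); (35|37)=-1, (6|37)=-1; sign (−1)^0·-1^1·-1^0 = -1.
(a,b)_31: α=2, u≡5; β=2, v≡6 (mod 31); (5|31)=+1, (6|31)=-1; sign (−1)^0·+1^2·-1^2 = +1.
(a,b)_3: α=8, u≡2; β=10, v≡2 (mod 3); (2|3)=-1, (2|3)=-1; sign (−1)^0·-1^10·-1^8 = +1.
(a,b)_5: α=-6, u≡3; β=-10, v≡4 (mod 5); (3|5)=-1, (4|5)=+1; sign (−1)^0·-1^-10·+1^-6 = +1.
(39767, -16185169 / ℚ) ramifies at {2, 11, 19, 37}: a division algebra.

[2, 11, 19, 37]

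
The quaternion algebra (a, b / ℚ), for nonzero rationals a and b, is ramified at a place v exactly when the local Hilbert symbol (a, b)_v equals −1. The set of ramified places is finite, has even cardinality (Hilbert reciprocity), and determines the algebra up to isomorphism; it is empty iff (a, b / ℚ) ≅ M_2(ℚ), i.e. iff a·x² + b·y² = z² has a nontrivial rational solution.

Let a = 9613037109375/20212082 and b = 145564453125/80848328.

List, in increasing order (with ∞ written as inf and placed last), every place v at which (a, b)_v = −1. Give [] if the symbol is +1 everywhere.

[2, 7]

Mod squares: a ≡ 14, b ≡ 10. Check v ∈ {∞, 2, 3, 5, 7, 11, 13, 17}.
v=13: a=13^0·(≡9), b=13^2·(≡4) mod 13; (9|13)=+1, (4|13)=+1; (−1)^{0·2·6}·(+1)^2·(+1)^0 = +1.
v=5: a=5^16·(≡4), b=5^9·(≡3) mod 5; (4|5)=+1, (3|5)=-1; (−1)^{16·9·2}·(+1)^9·(-1)^16 = +1.
v=3: a=3^2·(≡2), b=3^2·(≡1) mod 3; (2|3)=-1, (1|3)=+1; (−1)^{2·2·1}·(-1)^2·(+1)^2 = +1.
v=∞: 14 > 0 and 10 > 0  ⇒  (a,b)_∞ = +1.
v=2: v_2(a)=-1, v_2(b)=-3; units ≡ 7, 5 (mod 8); ε·ε+αω+βω = 1·0+-1·1+-3·0 ≡ 1  ⇒  (a,b)_2 = -1.
v=17: a=17^-4·(≡3), b=17^-4·(≡5) mod 17; (3|17)=-1, (5|17)=-1; (−1)^{-4·-4·8}·(-1)^-4·(-1)^-4 = +1.
v=11: a=11^-2·(≡1), b=11^-2·(≡6) mod 11; (1|11)=+1, (6|11)=-1; (−1)^{-2·-2·5}·(+1)^-2·(-1)^-2 = +1.
v=7: a=7^1·(≡2), b=7^2·(≡5) mod 7; (2|7)=+1, (5|7)=-1; (−1)^{1·2·3}·(+1)^2·(-1)^1 = -1.
|Ram(14, 10)| = 2, even; anisotropic at {2, 7}.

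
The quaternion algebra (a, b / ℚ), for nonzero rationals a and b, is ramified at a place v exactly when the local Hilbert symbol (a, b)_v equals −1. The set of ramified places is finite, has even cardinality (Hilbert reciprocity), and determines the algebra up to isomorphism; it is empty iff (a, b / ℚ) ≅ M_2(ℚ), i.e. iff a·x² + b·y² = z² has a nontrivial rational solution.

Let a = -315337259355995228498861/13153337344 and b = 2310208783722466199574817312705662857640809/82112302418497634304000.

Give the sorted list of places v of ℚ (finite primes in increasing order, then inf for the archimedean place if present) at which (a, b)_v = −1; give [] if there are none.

[2, 13]

Mod squares: a ≡ -221, b ≡ 242535. Check v ∈ {∞, 2, 3, 5, 7, 11, 13, 17, 19, 23, 31, 37}.
v=2: v_2(a)=-28, v_2(b)=-50; units ≡ 3, 7 (mod 8); ε·ε+αω+βω = 1·1+-28·0+-50·1 ≡ 1  ⇒  (a,b)_2 = -1.
v=11: a=11^2·(≡7), b=11^4·(≡7) mod 11; (7|11)=-1, (7|11)=-1; (−1)^{2·4·5}·(-1)^4·(-1)^2 = +1.
v=23: a=23^2·(≡8), b=23^3·(≡22) mod 23; (8|23)=+1, (22|23)=-1; (−1)^{2·3·11}·(+1)^3·(-1)^2 = +1.
v=37: a=37^2·(≡7), b=37^3·(≡18) mod 37; (7|37)=+1, (18|37)=-1; (−1)^{2·3·18}·(+1)^3·(-1)^2 = +1.
v=7: a=7^-2·(≡3), b=7^-4·(≡5) mod 7; (3|7)=-1, (5|7)=-1; (−1)^{-2·-4·3}·(-1)^-4·(-1)^-2 = +1.
v=3: a=3^0·(≡1), b=3^-5·(≡1) mod 3; (1|3)=+1, (1|3)=+1; (−1)^{0·-5·1}·(+1)^-5·(+1)^0 = +1.
v=∞: -221 < 0 and 242535 > 0  ⇒  (a,b)_∞ = +1.
v=13: a=13^3·(≡9), b=13^6·(≡6) mod 13; (9|13)=+1, (6|13)=-1; (−1)^{3·6·6}·(+1)^6·(-1)^3 = -1.
v=31: a=31^4·(≡29), b=31^6·(≡12) mod 31; (29|31)=-1, (12|31)=-1; (−1)^{4·6·15}·(-1)^6·(-1)^4 = +1.
v=5: a=5^0·(≡1), b=5^-3·(≡2) mod 5; (1|5)=+1, (2|5)=-1; (−1)^{0·-3·2}·(+1)^-3·(-1)^0 = +1.
v=19: a=19^2·(≡11), b=19^5·(≡4) mod 19; (11|19)=+1, (4|19)=+1; (−1)^{2·5·9}·(+1)^5·(+1)^2 = +1.
v=17: a=17^3·(≡13), b=17^6·(≡13) mod 17; (13|17)=+1, (13|17)=+1; (−1)^{3·6·8}·(+1)^6·(+1)^3 = +1.
Ram(-221, 242535) = {2, 13}; no ℚ_2-point on the conic.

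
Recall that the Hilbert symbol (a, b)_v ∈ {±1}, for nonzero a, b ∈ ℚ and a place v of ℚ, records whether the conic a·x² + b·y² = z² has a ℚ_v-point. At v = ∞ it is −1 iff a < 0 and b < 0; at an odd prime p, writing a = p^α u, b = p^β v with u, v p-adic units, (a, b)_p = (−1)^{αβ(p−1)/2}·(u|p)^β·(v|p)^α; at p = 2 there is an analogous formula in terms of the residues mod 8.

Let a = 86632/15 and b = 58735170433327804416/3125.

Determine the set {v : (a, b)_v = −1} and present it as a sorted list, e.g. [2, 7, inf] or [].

Mod squares: a ≡ 6630, b ≡ 838695. Check v ∈ {∞, 2, 3, 5, 7, 11, 13, 17, 23}.
v=23: a=23^0·(≡4), b=23^1·(≡19) mod 23; (4|23)=+1, (19|23)=-1; (−1)^{0·1·11}·(+1)^1·(-1)^0 = +1.
v=2: v_2(a)=3, v_2(b)=12; units ≡ 3, 7 (mod 8); ε·ε+αω+βω = 1·1+3·0+12·1 ≡ 1  ⇒  (a,b)_2 = -1.
v=∞: 6630 > 0 and 838695 > 0  ⇒  (a,b)_∞ = +1.
v=7: a=7^2·(≡4), b=7^4·(≡1) mod 7; (4|7)=+1, (1|7)=+1; (−1)^{2·4·3}·(+1)^4·(+1)^2 = +1.
v=13: a=13^1·(≡4), b=13^3·(≡4) mod 13; (4|13)=+1, (4|13)=+1; (−1)^{1·3·6}·(+1)^3·(+1)^1 = +1.
v=11: a=11^0·(≡10), b=11^1·(≡9) mod 11; (10|11)=-1, (9|11)=+1; (−1)^{0·1·5}·(-1)^1·(+1)^0 = -1.
v=3: a=3^-1·(≡2), b=3^7·(≡1) mod 3; (2|3)=-1, (1|3)=+1; (−1)^{-1·7·1}·(-1)^7·(+1)^-1 = +1.
v=5: a=5^-1·(≡4), b=5^-5·(≡1) mod 5; (4|5)=+1, (1|5)=+1; (−1)^{-1·-5·2}·(+1)^-5·(+1)^-1 = +1.
v=17: a=17^1·(≡2), b=17^3·(≡13) mod 17; (2|17)=+1, (13|17)=+1; (−1)^{1·3·8}·(+1)^3·(+1)^1 = +1.
Ram(6630, 838695) = {2, 11}; no ℚ_2-point on the conic.

[2, 11]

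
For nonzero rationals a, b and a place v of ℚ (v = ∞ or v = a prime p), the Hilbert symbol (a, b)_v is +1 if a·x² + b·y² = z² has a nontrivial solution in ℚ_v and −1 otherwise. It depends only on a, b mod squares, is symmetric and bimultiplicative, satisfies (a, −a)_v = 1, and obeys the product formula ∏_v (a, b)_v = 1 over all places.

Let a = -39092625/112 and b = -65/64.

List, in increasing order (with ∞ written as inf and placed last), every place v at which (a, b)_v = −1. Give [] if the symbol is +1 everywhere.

[7, inf]

Mod squares: a ≡ -15015, b ≡ -65. Check v ∈ {∞, 2, 3, 5, 7, 11, 13}.
v=∞: -15015 < 0 and -65 < 0  ⇒  (a,b)_∞ = -1.
v=3: a=3^7·(≡2), b=3^0·(≡1) mod 3; (2|3)=-1, (1|3)=+1; (−1)^{7·0·1}·(-1)^0·(+1)^7 = +1.
v=11: a=11^1·(≡8), b=11^0·(≡5) mod 11; (8|11)=-1, (5|11)=+1; (−1)^{1·0·5}·(-1)^0·(+1)^1 = +1.
v=2: v_2(a)=-4, v_2(b)=-6; units ≡ 1, 7 (mod 8); ε·ε+αω+βω = 0·1+-4·0+-6·0 ≡ 0  ⇒  (a,b)_2 = +1.
v=5: a=5^3·(≡2), b=5^1·(≡3) mod 5; (2|5)=-1, (3|5)=-1; (−1)^{3·1·2}·(-1)^1·(-1)^3 = +1.
v=13: a=13^1·(≡6), b=13^1·(≡5) mod 13; (6|13)=-1, (5|13)=-1; (−1)^{1·1·6}·(-1)^1·(-1)^1 = +1.
v=7: a=7^-1·(≡1), b=7^0·(≡5) mod 7; (1|7)=+1, (5|7)=-1; (−1)^{-1·0·3}·(+1)^0·(-1)^-1 = -1.
(-15015, -65 / ℚ) ramifies at {7, ∞}: a division algebra.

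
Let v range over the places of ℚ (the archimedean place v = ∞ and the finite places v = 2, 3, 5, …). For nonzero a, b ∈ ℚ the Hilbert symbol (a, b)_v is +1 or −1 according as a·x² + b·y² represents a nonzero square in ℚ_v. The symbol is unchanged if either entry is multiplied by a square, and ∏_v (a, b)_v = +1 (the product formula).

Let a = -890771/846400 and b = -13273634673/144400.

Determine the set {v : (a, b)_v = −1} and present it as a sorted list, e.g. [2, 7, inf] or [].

(a, b) ≡ (-371, -1833) mod (ℚ^×)²; places V = {2, 3, 5, 7, 13, 19, 23, 47, 53, ∞}.
(a,b)_13: α=0, u≡6; β=3, v≡6 (mod 13); (6|13)=-1, (6|13)=-1; sign (−1)^0·-1^3·-1^0 = -1.
(a,b)_7: α=5, u≡5; β=0, v≡4 (mod 7); (5|7)=-1, (4|7)=+1; sign (−1)^0·-1^0·+1^5 = +1.
(a,b)_∞: sgn(-371)=−, sgn(-1833)=−, so -1.
(a,b)_5: α=-2, u≡4; β=-2, v≡2 (mod 5); (4|5)=+1, (2|5)=-1; sign (−1)^0·+1^-2·-1^-2 = +1.
(a,b)_53: α=1, u≡43; β=0, v≡45 (mod 53); (43|53)=+1, (45|53)=-1; sign (−1)^0·+1^0·-1^1 = -1.
(a,b)_2: α=-6, β=-4; u≡5, v≡7 (mod 8); ε(u)ε(v)=0·1, αω(v)=-6·0, βω(u)=-4·1; sum ≡ 0  ⇒  +1.
(a,b)_47: α=0, u≡40; β=1, v≡25 (mod 47); (40|47)=-1, (25|47)=+1; sign (−1)^0·-1^1·+1^0 = -1.
(a,b)_23: α=-2, u≡5; β=2, v≡20 (mod 23); (5|23)=-1, (20|23)=-1; sign (−1)^0·-1^2·-1^-2 = +1.
(a,b)_3: α=0, u≡1; β=5, v≡1 (mod 3); (1|3)=+1, (1|3)=+1; sign (−1)^0·+1^5·+1^0 = +1.
(a,b)_19: α=0, u≡9; β=-2, v≡15 (mod 19); (9|19)=+1, (15|19)=-1; sign (−1)^0·+1^-2·-1^0 = +1.
|Ram(-371, -1833)| = 4, even; anisotropic at {13, 47, 53, ∞}.

[13, 47, 53, inf]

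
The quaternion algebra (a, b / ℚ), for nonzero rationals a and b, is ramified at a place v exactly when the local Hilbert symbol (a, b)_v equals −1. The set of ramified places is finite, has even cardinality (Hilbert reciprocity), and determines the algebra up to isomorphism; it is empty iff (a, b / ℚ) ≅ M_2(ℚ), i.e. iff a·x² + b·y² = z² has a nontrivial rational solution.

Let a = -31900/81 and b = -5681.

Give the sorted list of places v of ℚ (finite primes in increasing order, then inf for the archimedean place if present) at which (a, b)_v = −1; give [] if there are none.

(a, b) ≡ (-319, -5681) mod (ℚ^×)²; places V = {2, 3, 5, 11, 13, 19, 23, 29, ∞}.
(a,b)_∞: sgn(-319)=−, sgn(-5681)=−, so -1.
(a,b)_23: α=0, u≡2; β=1, v≡6 (mod 23); (2|23)=+1, (6|23)=+1; sign (−1)^0·+1^1·+1^0 = +1.
(a,b)_29: α=1, u≡19; β=0, v≡3 (mod 29); (19|29)=-1, (3|29)=-1; sign (−1)^0·-1^0·-1^1 = -1.
(a,b)_5: α=2, u≡4; β=0, v≡4 (mod 5); (4|5)=+1, (4|5)=+1; sign (−1)^0·+1^0·+1^2 = +1.
(a,b)_19: α=0, u≡4; β=1, v≡5 (mod 19); (4|19)=+1, (5|19)=+1; sign (−1)^0·+1^1·+1^0 = +1.
(a,b)_11: α=1, u≡1; β=0, v≡6 (mod 11); (1|11)=+1, (6|11)=-1; sign (−1)^0·+1^0·-1^1 = -1.
(a,b)_13: α=0, u≡5; β=1, v≡5 (mod 13); (5|13)=-1, (5|13)=-1; sign (−1)^0·-1^1·-1^0 = -1.
(a,b)_2: α=2, β=0; u≡1, v≡7 (mod 8); ε(u)ε(v)=0·1, αω(v)=2·0, βω(u)=0·0; sum ≡ 0  ⇒  +1.
(a,b)_3: α=-4, u≡2; β=0, v≡1 (mod 3); (2|3)=-1, (1|3)=+1; sign (−1)^0·-1^0·+1^-4 = +1.
Ram(-319, -5681) = {11, 13, 29, ∞}; no ℚ_11-point on the conic.

[11, 13, 29, inf]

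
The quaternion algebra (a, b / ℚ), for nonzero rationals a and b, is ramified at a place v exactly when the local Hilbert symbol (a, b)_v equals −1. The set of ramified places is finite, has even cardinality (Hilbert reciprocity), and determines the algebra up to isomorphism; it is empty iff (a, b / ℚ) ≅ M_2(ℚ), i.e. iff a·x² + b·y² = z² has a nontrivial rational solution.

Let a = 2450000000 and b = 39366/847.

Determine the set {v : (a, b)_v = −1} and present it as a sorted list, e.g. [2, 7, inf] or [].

[2, 3]

Mod squares: a ≡ 2, b ≡ 42. Check v ∈ {∞, 2, 3, 5, 7, 11}.
v=2: v_2(a)=7, v_2(b)=1; units ≡ 1, 5 (mod 8); ε·ε+αω+βω = 0·0+7·1+1·0 ≡ 1  ⇒  (a,b)_2 = -1.
v=3: a=3^0·(≡2), b=3^9·(≡2) mod 3; (2|3)=-1, (2|3)=-1; (−1)^{0·9·1}·(-1)^9·(-1)^0 = -1.
v=11: a=11^0·(≡8), b=11^-2·(≡9) mod 11; (8|11)=-1, (9|11)=+1; (−1)^{0·-2·5}·(-1)^-2·(+1)^0 = +1.
v=∞: 2 > 0 and 42 > 0  ⇒  (a,b)_∞ = +1.
v=7: a=7^2·(≡1), b=7^-1·(≡6) mod 7; (1|7)=+1, (6|7)=-1; (−1)^{2·-1·3}·(+1)^-1·(-1)^2 = +1.
v=5: a=5^8·(≡2), b=5^0·(≡3) mod 5; (2|5)=-1, (3|5)=-1; (−1)^{8·0·2}·(-1)^0·(-1)^8 = +1.
|Ram(2, 42)| = 2, even; anisotropic at {2, 3}.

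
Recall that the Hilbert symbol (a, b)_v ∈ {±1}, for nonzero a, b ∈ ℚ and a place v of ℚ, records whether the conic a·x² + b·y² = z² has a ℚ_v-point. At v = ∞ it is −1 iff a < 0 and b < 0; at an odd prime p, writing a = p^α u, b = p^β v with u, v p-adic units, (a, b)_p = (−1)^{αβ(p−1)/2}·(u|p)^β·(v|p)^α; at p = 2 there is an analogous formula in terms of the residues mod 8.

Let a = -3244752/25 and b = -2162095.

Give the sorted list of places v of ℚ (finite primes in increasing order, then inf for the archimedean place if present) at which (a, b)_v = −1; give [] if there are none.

[3, 5, 37, inf]

(a, b) ≡ (-22533, -2162095) mod (ℚ^×)²; places V = {2, 3, 5, 7, 13, 29, 31, 37, ∞}.
(a,b)_7: α=1, u≡1; β=0, v≡2 (mod 7); (1|7)=+1, (2|7)=+1; sign (−1)^0·+1^0·+1^1 = +1.
(a,b)_13: α=0, u≡4; β=1, v≡7 (mod 13); (4|13)=+1, (7|13)=-1; sign (−1)^0·+1^1·-1^0 = +1.
(a,b)_∞: sgn(-22533)=−, sgn(-2162095)=−, so -1.
(a,b)_29: α=1, u≡16; β=1, v≡4 (mod 29); (16|29)=+1, (4|29)=+1; sign (−1)^0·+1^1·+1^1 = +1.
(a,b)_3: α=3, u≡1; β=0, v≡2 (mod 3); (1|3)=+1, (2|3)=-1; sign (−1)^0·+1^0·-1^3 = -1.
(a,b)_5: α=-2, u≡3; β=1, v≡1 (mod 5); (3|5)=-1, (1|5)=+1; sign (−1)^0·-1^1·+1^-2 = -1.
(a,b)_31: α=0, u≡28; β=1, v≡5 (mod 31); (28|31)=+1, (5|31)=+1; sign (−1)^0·+1^1·+1^0 = +1.
(a,b)_2: α=4, β=0; u≡3, v≡1 (mod 8); ε(u)ε(v)=1·0, αω(v)=4·0, βω(u)=0·1; sum ≡ 0  ⇒  +1.
(a,b)_37: α=1, u≡19; β=1, v≡25 (mod 37); (19|37)=-1, (25|37)=+1; sign (−1)^0·-1^1·+1^1 = -1.
Ram(-22533, -2162095) = {3, 5, 37, ∞}; no ℚ_3-point on the conic.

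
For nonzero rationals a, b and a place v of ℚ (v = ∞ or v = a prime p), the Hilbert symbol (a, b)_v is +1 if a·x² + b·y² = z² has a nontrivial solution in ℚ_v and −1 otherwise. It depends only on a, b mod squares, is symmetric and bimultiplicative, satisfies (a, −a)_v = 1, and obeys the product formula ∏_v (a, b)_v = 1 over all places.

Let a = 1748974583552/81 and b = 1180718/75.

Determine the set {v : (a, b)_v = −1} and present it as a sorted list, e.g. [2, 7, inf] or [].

[3, 7]

Mod squares: a ≡ 287, b ≡ 29274. Check v ∈ {∞, 2, 3, 5, 7, 11, 17, 41}.
v=17: a=17^2·(≡2), b=17^1·(≡11) mod 17; (2|17)=+1, (11|17)=-1; (−1)^{2·1·8}·(+1)^1·(-1)^2 = +1.
v=2: v_2(a)=8, v_2(b)=1; units ≡ 7, 5 (mod 8); ε·ε+αω+βω = 1·0+8·1+1·0 ≡ 0  ⇒  (a,b)_2 = +1.
v=11: a=11^0·(≡5), b=11^2·(≡5) mod 11; (5|11)=+1, (5|11)=+1; (−1)^{0·2·5}·(+1)^2·(+1)^0 = +1.
v=7: a=7^3·(≡5), b=7^1·(≡6) mod 7; (5|7)=-1, (6|7)=-1; (−1)^{3·1·3}·(-1)^1·(-1)^3 = -1.
v=∞: 287 > 0 and 29274 > 0  ⇒  (a,b)_∞ = +1.
v=3: a=3^-4·(≡2), b=3^-1·(≡2) mod 3; (2|3)=-1, (2|3)=-1; (−1)^{-4·-1·1}·(-1)^-1·(-1)^-4 = -1.
v=5: a=5^0·(≡2), b=5^-2·(≡1) mod 5; (2|5)=-1, (1|5)=+1; (−1)^{0·-2·2}·(-1)^-2·(+1)^0 = +1.
v=41: a=41^3·(≡28), b=41^1·(≡27) mod 41; (28|41)=-1, (27|41)=-1; (−1)^{3·1·20}·(-1)^1·(-1)^3 = +1.
|Ram(287, 29274)| = 2, even; anisotropic at {3, 7}.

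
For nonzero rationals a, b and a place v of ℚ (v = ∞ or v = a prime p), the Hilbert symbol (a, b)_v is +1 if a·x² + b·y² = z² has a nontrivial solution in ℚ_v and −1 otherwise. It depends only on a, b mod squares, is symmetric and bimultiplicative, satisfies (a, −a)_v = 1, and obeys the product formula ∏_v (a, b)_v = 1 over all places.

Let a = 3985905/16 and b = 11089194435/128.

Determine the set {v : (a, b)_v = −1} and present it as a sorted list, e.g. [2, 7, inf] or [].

Mod squares: a ≡ 81345, b ≡ 870. Check v ∈ {∞, 2, 3, 5, 7, 11, 17, 29}.
v=17: a=17^1·(≡16), b=17^2·(≡5) mod 17; (16|17)=+1, (5|17)=-1; (−1)^{1·2·8}·(+1)^2·(-1)^1 = -1.
v=2: v_2(a)=-4, v_2(b)=-7; units ≡ 1, 3 (mod 8); ε·ε+αω+βω = 0·1+-4·1+-7·0 ≡ 0  ⇒  (a,b)_2 = +1.
v=7: a=7^2·(≡6), b=7^0·(≡2) mod 7; (6|7)=-1, (2|7)=+1; (−1)^{2·0·3}·(-1)^0·(+1)^2 = +1.
v=11: a=11^1·(≡3), b=11^2·(≡3) mod 11; (3|11)=+1, (3|11)=+1; (−1)^{1·2·5}·(+1)^2·(+1)^1 = +1.
v=29: a=29^1·(≡19), b=29^1·(≡4) mod 29; (19|29)=-1, (4|29)=+1; (−1)^{1·1·14}·(-1)^1·(+1)^1 = -1.
v=3: a=3^1·(≡1), b=3^7·(≡2) mod 3; (1|3)=+1, (2|3)=-1; (−1)^{1·7·1}·(+1)^7·(-1)^1 = +1.
v=∞: 81345 > 0 and 870 > 0  ⇒  (a,b)_∞ = +1.
v=5: a=5^1·(≡1), b=5^1·(≡4) mod 5; (1|5)=+1, (4|5)=+1; (−1)^{1·1·2}·(+1)^1·(+1)^1 = +1.
(81345, 870 / ℚ) ramifies at {17, 29}: a division algebra.

[17, 29]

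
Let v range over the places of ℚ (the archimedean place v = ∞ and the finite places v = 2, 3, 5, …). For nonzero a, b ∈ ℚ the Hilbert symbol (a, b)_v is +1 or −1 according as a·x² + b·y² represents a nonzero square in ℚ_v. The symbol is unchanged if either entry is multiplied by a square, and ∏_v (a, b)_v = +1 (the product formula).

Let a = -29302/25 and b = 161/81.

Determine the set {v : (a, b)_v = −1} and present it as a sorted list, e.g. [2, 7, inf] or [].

(a, b) ≡ (-598, 161) mod (ℚ^×)²; places V = {2, 3, 5, 7, 13, 23, ∞}.
(a,b)_5: α=-2, u≡3; β=0, v≡1 (mod 5); (3|5)=-1, (1|5)=+1; sign (−1)^0·-1^0·+1^-2 = +1.
(a,b)_3: α=0, u≡2; β=-4, v≡2 (mod 3); (2|3)=-1, (2|3)=-1; sign (−1)^0·-1^-4·-1^0 = +1.
(a,b)_13: α=1, u≡5; β=0, v≡6 (mod 13); (5|13)=-1, (6|13)=-1; sign (−1)^0·-1^0·-1^1 = -1.
(a,b)_23: α=1, u≡7; β=1, v≡14 (mod 23); (7|23)=-1, (14|23)=-1; sign (−1)^1·-1^1·-1^1 = -1.
(a,b)_7: α=2, u≡1; β=1, v≡4 (mod 7); (1|7)=+1, (4|7)=+1; sign (−1)^0·+1^1·+1^2 = +1.
(a,b)_2: α=1, β=0; u≡5, v≡1 (mod 8); ε(u)ε(v)=0·0, αω(v)=1·0, βω(u)=0·1; sum ≡ 0  ⇒  +1.
(a,b)_∞: sgn(-598)=−, sgn(161)=+, so +1.
(-598, 161 / ℚ) ramifies at {13, 23}: a division algebra.

[13, 23]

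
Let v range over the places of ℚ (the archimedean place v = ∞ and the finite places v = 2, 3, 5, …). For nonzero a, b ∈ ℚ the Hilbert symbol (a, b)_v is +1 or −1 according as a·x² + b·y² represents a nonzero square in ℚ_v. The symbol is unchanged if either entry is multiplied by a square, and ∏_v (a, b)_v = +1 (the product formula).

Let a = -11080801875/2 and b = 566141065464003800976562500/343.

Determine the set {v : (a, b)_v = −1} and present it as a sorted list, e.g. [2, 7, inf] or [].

Mod squares: a ≡ -6, b ≡ 15015. Check v ∈ {∞, 2, 3, 5, 7, 11, 13, 17}.
v=3: a=3^1·(≡1), b=3^5·(≡1) mod 3; (1|3)=+1, (1|3)=+1; (−1)^{1·5·1}·(+1)^5·(+1)^1 = -1.
v=∞: -6 < 0 and 15015 > 0  ⇒  (a,b)_∞ = +1.
v=5: a=5^4·(≡1), b=5^11·(≡3) mod 5; (1|5)=+1, (3|5)=-1; (−1)^{4·11·2}·(+1)^11·(-1)^4 = +1.
v=13: a=13^2·(≡8), b=13^5·(≡2) mod 13; (8|13)=-1, (2|13)=-1; (−1)^{2·5·6}·(-1)^5·(-1)^2 = -1.
v=2: v_2(a)=-1, v_2(b)=2; units ≡ 5, 7 (mod 8); ε·ε+αω+βω = 0·1+-1·0+2·1 ≡ 0  ⇒  (a,b)_2 = +1.
v=17: a=17^2·(≡5), b=17^6·(≡1) mod 17; (5|17)=-1, (1|17)=+1; (−1)^{2·6·8}·(-1)^6·(+1)^2 = +1.
v=7: a=7^0·(≡2), b=7^-3·(≡3) mod 7; (2|7)=+1, (3|7)=-1; (−1)^{0·-3·3}·(+1)^-3·(-1)^0 = +1.
v=11: a=11^2·(≡3), b=11^3·(≡5) mod 11; (3|11)=+1, (5|11)=+1; (−1)^{2·3·5}·(+1)^3·(+1)^2 = +1.
|Ram(-6, 15015)| = 2, even; anisotropic at {3, 13}.

[3, 13]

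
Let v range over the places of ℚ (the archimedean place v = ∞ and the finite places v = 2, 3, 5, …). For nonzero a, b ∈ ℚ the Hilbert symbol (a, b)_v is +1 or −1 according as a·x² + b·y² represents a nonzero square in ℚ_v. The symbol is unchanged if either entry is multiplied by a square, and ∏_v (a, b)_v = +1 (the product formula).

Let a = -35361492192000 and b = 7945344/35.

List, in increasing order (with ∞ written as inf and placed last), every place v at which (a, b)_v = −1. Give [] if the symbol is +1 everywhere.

[2, 3, 5, 7, 17, 19]

Mod squares: a ≡ -20995, b ≡ 3990. Check v ∈ {∞, 2, 3, 5, 7, 11, 13, 17, 19}.
v=2: v_2(a)=8, v_2(b)=7; units ≡ 5, 3 (mod 8); ε·ε+αω+βω = 0·1+8·1+7·1 ≡ 1  ⇒  (a,b)_2 = -1.
v=∞: -20995 < 0 and 3990 > 0  ⇒  (a,b)_∞ = +1.
v=7: a=7^0·(≡5), b=7^-1·(≡3) mod 7; (5|7)=-1, (3|7)=-1; (−1)^{0·-1·3}·(-1)^-1·(-1)^0 = -1.
v=13: a=13^1·(≡10), b=13^0·(≡12) mod 13; (10|13)=+1, (12|13)=+1; (−1)^{1·0·6}·(+1)^0·(+1)^1 = +1.
v=5: a=5^3·(≡4), b=5^-1·(≡2) mod 5; (4|5)=+1, (2|5)=-1; (−1)^{3·-1·2}·(+1)^-1·(-1)^3 = -1.
v=19: a=19^3·(≡6), b=19^1·(≡11) mod 19; (6|19)=+1, (11|19)=+1; (−1)^{3·1·9}·(+1)^1·(+1)^3 = -1.
v=11: a=11^0·(≡4), b=11^2·(≡8) mod 11; (4|11)=+1, (8|11)=-1; (−1)^{0·2·5}·(+1)^2·(-1)^0 = +1.
v=3: a=3^6·(≡2), b=3^3·(≡1) mod 3; (2|3)=-1, (1|3)=+1; (−1)^{6·3·1}·(-1)^3·(+1)^6 = -1.
v=17: a=17^1·(≡7), b=17^0·(≡3) mod 17; (7|17)=-1, (3|17)=-1; (−1)^{1·0·8}·(-1)^0·(-1)^1 = -1.
|Ram(-20995, 3990)| = 6, even; anisotropic at {2, 3, 5, 7, 17, 19}.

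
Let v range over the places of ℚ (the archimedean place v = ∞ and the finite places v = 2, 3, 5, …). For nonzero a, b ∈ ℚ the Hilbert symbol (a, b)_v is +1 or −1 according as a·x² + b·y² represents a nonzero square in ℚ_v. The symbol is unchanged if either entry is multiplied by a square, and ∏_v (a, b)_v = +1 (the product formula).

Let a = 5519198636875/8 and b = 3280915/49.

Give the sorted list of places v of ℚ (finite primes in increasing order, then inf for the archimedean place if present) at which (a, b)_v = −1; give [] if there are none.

(a, b) ≡ (3542, 27115) mod (ℚ^×)²; places V = {2, 5, 7, 11, 17, 23, 29, ∞}.
(a,b)_5: α=4, u≡3; β=1, v≡2 (mod 5); (3|5)=-1, (2|5)=-1; sign (−1)^0·-1^1·-1^4 = -1.
(a,b)_23: α=1, u≡16; β=0, v≡19 (mod 23); (16|23)=+1, (19|23)=-1; sign (−1)^0·+1^0·-1^1 = -1.
(a,b)_7: α=3, u≡4; β=-2, v≡1 (mod 7); (4|7)=+1, (1|7)=+1; sign (−1)^0·+1^-2·+1^3 = +1.
(a,b)_2: α=-3, β=0; u≡3, v≡3 (mod 8); ε(u)ε(v)=1·1, αω(v)=-3·1, βω(u)=0·1; sum ≡ 0  ⇒  +1.
(a,b)_11: α=3, u≡3; β=3, v≡9 (mod 11); (3|11)=+1, (9|11)=+1; sign (−1)^1·+1^3·+1^3 = -1.
(a,b)_17: α=0, u≡14; β=1, v≡3 (mod 17); (14|17)=-1, (3|17)=-1; sign (−1)^0·-1^1·-1^0 = -1.
(a,b)_∞: sgn(3542)=+, sgn(27115)=+, so +1.
(a,b)_29: α=2, u≡23; β=1, v≡9 (mod 29); (23|29)=+1, (9|29)=+1; sign (−1)^0·+1^1·+1^2 = +1.
|Ram(3542, 27115)| = 4, even; anisotropic at {5, 11, 17, 23}.

[5, 11, 17, 23]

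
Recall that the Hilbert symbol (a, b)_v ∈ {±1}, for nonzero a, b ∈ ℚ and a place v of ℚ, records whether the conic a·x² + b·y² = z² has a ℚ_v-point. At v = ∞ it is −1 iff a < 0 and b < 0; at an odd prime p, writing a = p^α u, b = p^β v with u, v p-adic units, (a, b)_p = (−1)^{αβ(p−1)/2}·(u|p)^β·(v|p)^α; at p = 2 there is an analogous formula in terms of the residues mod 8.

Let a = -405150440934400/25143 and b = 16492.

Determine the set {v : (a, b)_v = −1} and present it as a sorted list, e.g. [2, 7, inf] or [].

[2, 7, 19, 31]

(a, b) ≡ (-1653, 4123) mod (ℚ^×)²; places V = {2, 3, 5, 7, 17, 19, 29, 31, ∞}.
(a,b)_19: α=3, u≡2; β=1, v≡13 (mod 19); (2|19)=-1, (13|19)=-1; sign (−1)^1·-1^1·-1^3 = -1.
(a,b)_5: α=2, u≡3; β=0, v≡2 (mod 5); (3|5)=-1, (2|5)=-1; sign (−1)^0·-1^0·-1^2 = +1.
(a,b)_7: α=4, u≡5; β=1, v≡4 (mod 7); (5|7)=-1, (4|7)=+1; sign (−1)^0·-1^1·+1^4 = -1.
(a,b)_31: α=2, u≡26; β=1, v≡5 (mod 31); (26|31)=-1, (5|31)=+1; sign (−1)^0·-1^1·+1^2 = -1.
(a,b)_17: α=-2, u≡16; β=0, v≡2 (mod 17); (16|17)=+1, (2|17)=+1; sign (−1)^0·+1^0·+1^-2 = +1.
(a,b)_∞: sgn(-1653)=−, sgn(4123)=+, so +1.
(a,b)_2: α=10, β=2; u≡3, v≡3 (mod 8); ε(u)ε(v)=1·1, αω(v)=10·1, βω(u)=2·1; sum ≡ 1  ⇒  -1.
(a,b)_29: α=-1, u≡28; β=0, v≡20 (mod 29); (28|29)=+1, (20|29)=+1; sign (−1)^0·+1^0·+1^-1 = +1.
(a,b)_3: α=-1, u≡1; β=0, v≡1 (mod 3); (1|3)=+1, (1|3)=+1; sign (−1)^0·+1^0·+1^-1 = +1.
Ram(-1653, 4123) = {2, 7, 19, 31}; no ℚ_2-point on the conic.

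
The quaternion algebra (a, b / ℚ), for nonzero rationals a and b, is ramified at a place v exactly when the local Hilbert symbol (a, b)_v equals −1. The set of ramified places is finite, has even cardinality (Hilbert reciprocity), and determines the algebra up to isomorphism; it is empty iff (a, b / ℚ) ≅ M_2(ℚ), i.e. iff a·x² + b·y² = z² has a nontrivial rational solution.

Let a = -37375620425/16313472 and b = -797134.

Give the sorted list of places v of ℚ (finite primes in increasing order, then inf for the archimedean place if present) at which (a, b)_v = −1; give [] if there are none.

[13, 23, 43, inf]

(a, b) ≡ (-25714, -797134) mod (ℚ^×)²; places V = {2, 3, 5, 7, 11, 13, 17, 23, 31, 43, ∞}.
(a,b)_23: α=1, u≡16; β=1, v≡3 (mod 23); (16|23)=+1, (3|23)=+1; sign (−1)^1·+1^1·+1^1 = -1.
(a,b)_∞: sgn(-25714)=−, sgn(-797134)=−, so -1.
(a,b)_13: α=1, u≡8; β=1, v≡3 (mod 13); (8|13)=-1, (3|13)=+1; sign (−1)^0·-1^1·+1^1 = -1.
(a,b)_31: α=2, u≡20; β=1, v≡16 (mod 31); (20|31)=+1, (16|31)=+1; sign (−1)^0·+1^1·+1^2 = +1.
(a,b)_43: α=1, u≡21; β=1, v≡38 (mod 43); (21|43)=+1, (38|43)=+1; sign (−1)^1·+1^1·+1^1 = -1.
(a,b)_11: α=2, u≡9; β=0, v≡3 (mod 11); (9|11)=+1, (3|11)=+1; sign (−1)^0·+1^0·+1^2 = +1.
(a,b)_17: α=-2, u≡12; β=0, v≡13 (mod 17); (12|17)=-1, (13|17)=+1; sign (−1)^0·-1^0·+1^-2 = +1.
(a,b)_5: α=2, u≡4; β=0, v≡1 (mod 5); (4|5)=+1, (1|5)=+1; sign (−1)^0·+1^0·+1^2 = +1.
(a,b)_2: α=-7, β=1; u≡7, v≡1 (mod 8); ε(u)ε(v)=1·0, αω(v)=-7·0, βω(u)=1·0; sum ≡ 0  ⇒  +1.
(a,b)_7: α=-2, u≡4; β=0, v≡5 (mod 7); (4|7)=+1, (5|7)=-1; sign (−1)^0·+1^0·-1^-2 = +1.
(a,b)_3: α=-2, u≡2; β=0, v≡2 (mod 3); (2|3)=-1, (2|3)=-1; sign (−1)^0·-1^0·-1^-2 = +1.
|Ram(-25714, -797134)| = 4, even; anisotropic at {13, 23, 43, ∞}.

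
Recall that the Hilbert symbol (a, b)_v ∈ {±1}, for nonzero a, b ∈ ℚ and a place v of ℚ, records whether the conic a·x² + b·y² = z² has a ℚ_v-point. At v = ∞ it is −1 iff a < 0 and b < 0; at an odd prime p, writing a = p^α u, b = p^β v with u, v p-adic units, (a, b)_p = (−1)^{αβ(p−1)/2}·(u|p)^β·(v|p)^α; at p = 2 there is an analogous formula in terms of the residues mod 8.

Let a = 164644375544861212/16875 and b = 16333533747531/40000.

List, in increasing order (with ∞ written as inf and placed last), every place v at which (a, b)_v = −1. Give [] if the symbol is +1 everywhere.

(a, b) ≡ (21, 182091) mod (ℚ^×)²; places V = {2, 3, 5, 7, 11, 13, 23, 29, 41, ∞}.
(a,b)_3: α=-3, u≡1; β=3, v≡1 (mod 3); (1|3)=+1, (1|3)=+1; sign (−1)^1·+1^3·+1^-3 = -1.
(a,b)_41: α=4, u≡39; β=2, v≡8 (mod 41); (39|41)=+1, (8|41)=+1; sign (−1)^0·+1^2·+1^4 = +1.
(a,b)_7: α=1, u≡6; β=3, v≡2 (mod 7); (6|7)=-1, (2|7)=+1; sign (−1)^1·-1^3·+1^1 = +1.
(a,b)_5: α=-4, u≡1; β=-4, v≡4 (mod 5); (1|5)=+1, (4|5)=+1; sign (−1)^0·+1^-4·+1^-4 = +1.
(a,b)_∞: sgn(21)=+, sgn(182091)=+, so +1.
(a,b)_23: α=0, u≡11; β=1, v≡11 (mod 23); (11|23)=-1, (11|23)=-1; sign (−1)^0·-1^1·-1^0 = -1.
(a,b)_29: α=2, u≡26; β=1, v≡8 (mod 29); (26|29)=-1, (8|29)=-1; sign (−1)^0·-1^1·-1^2 = -1.
(a,b)_13: α=2, u≡6; β=1, v≡5 (mod 13); (6|13)=-1, (5|13)=-1; sign (−1)^0·-1^1·-1^2 = -1.
(a,b)_2: α=2, β=-6; u≡5, v≡3 (mod 8); ε(u)ε(v)=0·1, αω(v)=2·1, βω(u)=-6·1; sum ≡ 0  ⇒  +1.
(a,b)_11: α=4, u≡7; β=2, v≡7 (mod 11); (7|11)=-1, (7|11)=-1; sign (−1)^0·-1^2·-1^4 = +1.
Ram(21, 182091) = {3, 13, 23, 29}; no ℚ_3-point on the conic.

[3, 13, 23, 29]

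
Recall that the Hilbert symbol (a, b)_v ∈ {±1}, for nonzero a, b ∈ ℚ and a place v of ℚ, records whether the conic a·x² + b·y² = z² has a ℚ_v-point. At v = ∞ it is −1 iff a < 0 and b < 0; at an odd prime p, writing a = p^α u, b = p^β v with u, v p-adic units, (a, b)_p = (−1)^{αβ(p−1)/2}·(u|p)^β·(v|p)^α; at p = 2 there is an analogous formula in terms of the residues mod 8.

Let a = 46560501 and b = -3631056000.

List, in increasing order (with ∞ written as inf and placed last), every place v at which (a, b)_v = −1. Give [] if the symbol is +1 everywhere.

(a, b) ≡ (221, -4290) mod (ℚ^×)²; places V = {2, 3, 5, 11, 13, 17, 23, ∞}.
(a,b)_11: α=0, u≡9; β=1, v≡8 (mod 11); (9|11)=+1, (8|11)=-1; sign (−1)^0·+1^1·-1^0 = +1.
(a,b)_5: α=0, u≡1; β=3, v≡2 (mod 5); (1|5)=+1, (2|5)=-1; sign (−1)^0·+1^3·-1^0 = +1.
(a,b)_3: α=6, u≡2; β=1, v≡1 (mod 3); (2|3)=-1, (1|3)=+1; sign (−1)^0·-1^1·+1^6 = -1.
(a,b)_2: α=0, β=7; u≡5, v≡7 (mod 8); ε(u)ε(v)=0·1, αω(v)=0·0, βω(u)=7·1; sum ≡ 1  ⇒  -1.
(a,b)_17: α=3, u≡8; β=0, v≡10 (mod 17); (8|17)=+1, (10|17)=-1; sign (−1)^0·+1^0·-1^3 = -1.
(a,b)_∞: sgn(221)=+, sgn(-4290)=−, so +1.
(a,b)_13: α=1, u≡12; β=1, v≡7 (mod 13); (12|13)=+1, (7|13)=-1; sign (−1)^0·+1^1·-1^1 = -1.
(a,b)_23: α=0, u≡14; β=2, v≡5 (mod 23); (14|23)=-1, (5|23)=-1; sign (−1)^0·-1^2·-1^0 = +1.
(221, -4290 / ℚ) ramifies at {2, 3, 13, 17}: a division algebra.

[2, 3, 13, 17]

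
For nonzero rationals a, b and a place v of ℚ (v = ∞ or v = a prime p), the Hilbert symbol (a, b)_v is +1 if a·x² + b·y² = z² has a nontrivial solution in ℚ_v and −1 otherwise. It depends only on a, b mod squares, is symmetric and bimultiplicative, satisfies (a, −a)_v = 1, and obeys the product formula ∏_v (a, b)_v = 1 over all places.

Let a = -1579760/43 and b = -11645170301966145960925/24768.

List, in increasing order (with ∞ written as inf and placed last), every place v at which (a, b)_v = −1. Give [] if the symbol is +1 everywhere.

Mod squares: a ≡ -86645, b ≡ -3689959. Check v ∈ {∞, 2, 3, 5, 7, 13, 23, 31, 41, 43}.
v=2: v_2(a)=4, v_2(b)=-6; units ≡ 3, 1 (mod 8); ε·ε+αω+βω = 1·0+4·0+-6·1 ≡ 0  ⇒  (a,b)_2 = +1.
v=13: a=13^1·(≡1), b=13^5·(≡9) mod 13; (1|13)=+1, (9|13)=+1; (−1)^{1·5·6}·(+1)^5·(+1)^1 = +1.
v=7: a=7^2·(≡2), b=7^7·(≡6) mod 7; (2|7)=+1, (6|7)=-1; (−1)^{2·7·3}·(+1)^7·(-1)^2 = +1.
v=31: a=31^1·(≡21), b=31^2·(≡1) mod 31; (21|31)=-1, (1|31)=+1; (−1)^{1·2·15}·(-1)^2·(+1)^1 = +1.
v=∞: -86645 < 0 and -3689959 < 0  ⇒  (a,b)_∞ = -1.
v=3: a=3^0·(≡1), b=3^-2·(≡2) mod 3; (1|3)=+1, (2|3)=-1; (−1)^{0·-2·1}·(+1)^-2·(-1)^0 = +1.
v=5: a=5^1·(≡1), b=5^2·(≡1) mod 5; (1|5)=+1, (1|5)=+1; (−1)^{1·2·2}·(+1)^2·(+1)^1 = +1.
v=41: a=41^0·(≡26), b=41^3·(≡4) mod 41; (26|41)=-1, (4|41)=+1; (−1)^{0·3·20}·(-1)^3·(+1)^0 = -1.
v=23: a=23^0·(≡17), b=23^1·(≡15) mod 23; (17|23)=-1, (15|23)=-1; (−1)^{0·1·11}·(-1)^1·(-1)^0 = -1.
v=43: a=43^-1·(≡17), b=43^-1·(≡21) mod 43; (17|43)=+1, (21|43)=+1; (−1)^{-1·-1·21}·(+1)^-1·(+1)^-1 = -1.
(-86645, -3689959 / ℚ) ramifies at {23, 41, 43, ∞}: a division algebra.

[23, 41, 43, inf]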